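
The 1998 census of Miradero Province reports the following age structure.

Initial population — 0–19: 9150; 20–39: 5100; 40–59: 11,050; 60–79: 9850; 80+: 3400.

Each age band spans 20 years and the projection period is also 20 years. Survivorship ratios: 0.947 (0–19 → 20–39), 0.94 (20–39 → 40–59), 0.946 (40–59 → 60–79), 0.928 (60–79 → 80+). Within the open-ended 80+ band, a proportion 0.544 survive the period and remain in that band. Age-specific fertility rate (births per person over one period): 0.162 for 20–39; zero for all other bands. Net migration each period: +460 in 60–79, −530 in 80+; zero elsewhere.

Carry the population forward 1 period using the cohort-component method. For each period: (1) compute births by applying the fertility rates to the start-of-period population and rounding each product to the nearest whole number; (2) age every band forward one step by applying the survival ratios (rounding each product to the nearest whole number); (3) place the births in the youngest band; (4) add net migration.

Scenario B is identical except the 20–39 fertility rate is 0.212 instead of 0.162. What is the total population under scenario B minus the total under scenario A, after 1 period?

255

(Bands numbered youngest = 1 to oldest = 5.)
[period 1]
Births: 5100 × 0.162 = 826
Band 2: 9150 × 0.947 = 8665
Band 3: 5100 × 0.94 = 4794
Band 4: 11050 × 0.946 = 10453
Band 5: 9850 × 0.928 + 3400 × 0.544 = 9141 + 1850 = 10991
Net migration: Band 4 + 460 → 10913; Band 5 − 530 → 10461
→ [826, 8665, 4794, 10913, 10461]
Scenario A total after 1 period: 35659
Scenario B projection —
[period 1]
Births: 5100 × 0.212 = 1081
Band 2: 9150 × 0.947 = 8665
Band 3: 5100 × 0.94 = 4794
Band 4: 11050 × 0.946 = 10453
Band 5: 9850 × 0.928 + 3400 × 0.544 = 9141 + 1850 = 10991
Net migration: Band 4 + 460 → 10913; Band 5 − 530 → 10461
→ [1081, 8665, 4794, 10913, 10461]
Scenario B total after 1 period: 35914
Difference B − A = 35914 − 35659 = 255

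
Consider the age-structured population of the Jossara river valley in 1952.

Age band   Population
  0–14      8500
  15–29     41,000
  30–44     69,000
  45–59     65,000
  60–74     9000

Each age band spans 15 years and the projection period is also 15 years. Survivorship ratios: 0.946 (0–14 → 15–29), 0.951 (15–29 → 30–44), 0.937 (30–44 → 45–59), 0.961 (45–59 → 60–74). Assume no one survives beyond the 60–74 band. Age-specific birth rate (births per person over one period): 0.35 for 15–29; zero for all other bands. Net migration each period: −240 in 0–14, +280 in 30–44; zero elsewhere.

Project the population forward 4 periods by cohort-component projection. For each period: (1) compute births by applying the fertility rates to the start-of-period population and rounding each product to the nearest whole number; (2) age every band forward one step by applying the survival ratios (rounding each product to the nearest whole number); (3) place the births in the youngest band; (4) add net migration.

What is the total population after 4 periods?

Call the bands 1 to 5, youngest first.
Period 1:
Births: 41000 × 0.35 = 14350
Band 2: 8500 × 0.946 = 8041
Band 3: 41000 × 0.951 = 38991
Band 4: 69000 × 0.937 = 64653
Band 5: 65000 × 0.961 = 62465
Net migration: Band 1 − 240 → 14110; Band 3 + 280 → 39271
Population now: 0–14=14110, 15–29=8041, 30–44=39271, 45–59=64653, 60–74=62465
Period 2:
Births: 8041 × 0.35 = 2814
Band 2: 14110 × 0.946 = 13348
Band 3: 8041 × 0.951 = 7647
Band 4: 39271 × 0.937 = 36797
Band 5: 64653 × 0.961 = 62132
Net migration: Band 1 − 240 → 2574; Band 3 + 280 → 7927
Population now: 0–14=2574, 15–29=13348, 30–44=7927, 45–59=36797, 60–74=62132
Period 3:
Births: 13348 × 0.35 = 4672
Band 2: 2574 × 0.946 = 2435
Band 3: 13348 × 0.951 = 12694
Band 4: 7927 × 0.937 = 7428
Band 5: 36797 × 0.961 = 35362
Net migration: Band 1 − 240 → 4432; Band 3 + 280 → 12974
Population now: 0–14=4432, 15–29=2435, 30–44=12974, 45–59=7428, 60–74=35362
Period 4:
Births: 2435 × 0.35 = 852
Band 2: 4432 × 0.946 = 4193
Band 3: 2435 × 0.951 = 2316
Band 4: 12974 × 0.937 = 12157
Band 5: 7428 × 0.961 = 7138
Net migration: Band 1 − 240 → 612; Band 3 + 280 → 2596
Population now: 0–14=612, 15–29=4193, 30–44=2596, 45–59=12157, 60–74=7138
Total after period 4: 612 + 4193 + 2596 + 12157 + 7138 = 26696

26696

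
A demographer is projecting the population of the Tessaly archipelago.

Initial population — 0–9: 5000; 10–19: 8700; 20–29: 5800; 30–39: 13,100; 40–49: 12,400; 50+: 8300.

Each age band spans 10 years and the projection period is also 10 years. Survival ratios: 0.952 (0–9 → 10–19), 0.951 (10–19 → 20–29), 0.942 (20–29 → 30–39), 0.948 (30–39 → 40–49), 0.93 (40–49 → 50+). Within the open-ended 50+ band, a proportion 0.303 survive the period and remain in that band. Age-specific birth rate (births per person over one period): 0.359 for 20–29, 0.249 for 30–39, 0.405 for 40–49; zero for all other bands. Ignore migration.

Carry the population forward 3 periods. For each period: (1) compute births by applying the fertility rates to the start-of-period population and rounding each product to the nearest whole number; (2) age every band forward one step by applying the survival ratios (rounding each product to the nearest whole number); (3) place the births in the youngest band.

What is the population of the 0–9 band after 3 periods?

Numbering the bands 1..6 from youngest to oldest:
Period 1.
Births: 5800 × 0.359 = 2082  |  13100 × 0.249 = 3262  |  12400 × 0.405 = 5022 → 10366
Band 2: 5000 × 0.952 = 4760
Band 3: 8700 × 0.951 = 8274
Band 4: 5800 × 0.942 = 5464
Band 5: 13100 × 0.948 = 12419
Band 6: 12400 × 0.93 + 8300 × 0.303 = 11532 + 2515 = 14047
→ [10366, 4760, 8274, 5464, 12419, 14047]
Period 2.
Births: 8274 × 0.359 = 2970  |  5464 × 0.249 = 1361  |  12419 × 0.405 = 5030 → 9361
Band 2: 10366 × 0.952 = 9868
Band 3: 4760 × 0.951 = 4527
Band 4: 8274 × 0.942 = 7794
Band 5: 5464 × 0.948 = 5180
Band 6: 12419 × 0.93 + 14047 × 0.303 = 11550 + 4256 = 15806
→ [9361, 9868, 4527, 7794, 5180, 15806]
Period 3.
Births: 4527 × 0.359 = 1625  |  7794 × 0.249 = 1941  |  5180 × 0.405 = 2098 → 5664
Band 2: 9361 × 0.952 = 8912
Band 3: 9868 × 0.951 = 9384
Band 4: 4527 × 0.942 = 4264
Band 5: 7794 × 0.948 = 7389
Band 6: 5180 × 0.93 + 15806 × 0.303 = 4817 + 4789 = 9606
→ [5664, 8912, 9384, 4264, 7389, 9606]

5664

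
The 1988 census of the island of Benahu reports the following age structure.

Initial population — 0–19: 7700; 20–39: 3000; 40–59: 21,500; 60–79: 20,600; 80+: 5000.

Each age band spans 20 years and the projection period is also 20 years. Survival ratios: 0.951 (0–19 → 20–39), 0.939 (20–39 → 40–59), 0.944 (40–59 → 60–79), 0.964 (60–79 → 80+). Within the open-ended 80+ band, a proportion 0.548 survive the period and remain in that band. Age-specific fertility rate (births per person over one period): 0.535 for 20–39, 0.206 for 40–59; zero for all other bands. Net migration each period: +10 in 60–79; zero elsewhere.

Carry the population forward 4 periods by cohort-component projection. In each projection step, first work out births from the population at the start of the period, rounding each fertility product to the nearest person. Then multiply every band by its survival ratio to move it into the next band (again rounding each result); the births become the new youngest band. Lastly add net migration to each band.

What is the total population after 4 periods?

34053

— Period 1 —
Births: 3000 × 0.535 = 1605, 21500 × 0.206 = 4429 ⇒ total 6034
20–39: 7700 × 0.951 = 7323
40–59: 3000 × 0.939 = 2817
60–79: 21500 × 0.944 = 20296
80+: 20600 × 0.964 + 5000 × 0.548 = 19858 + 2740 = 22598
Net migration: 60–79 + 10 → 20306
Population now: 0–19=6034, 20–39=7323, 40–59=2817, 60–79=20306, 80+=22598
— Period 2 —
Births: 7323 × 0.535 = 3918, 2817 × 0.206 = 580 ⇒ total 4498
20–39: 6034 × 0.951 = 5738
40–59: 7323 × 0.939 = 6876
60–79: 2817 × 0.944 = 2659
80+: 20306 × 0.964 + 22598 × 0.548 = 19575 + 12384 = 31959
Net migration: 60–79 + 10 → 2669
Population now: 0–19=4498, 20–39=5738, 40–59=6876, 60–79=2669, 80+=31959
— Period 3 —
Births: 5738 × 0.535 = 3070, 6876 × 0.206 = 1416 ⇒ total 4486
20–39: 4498 × 0.951 = 4278
40–59: 5738 × 0.939 = 5388
60–79: 6876 × 0.944 = 6491
80+: 2669 × 0.964 + 31959 × 0.548 = 2573 + 17514 = 20087
Net migration: 60–79 + 10 → 6501
Population now: 0–19=4486, 20–39=4278, 40–59=5388, 60–79=6501, 80+=20087
— Period 4 —
Births: 4278 × 0.535 = 2289, 5388 × 0.206 = 1110 ⇒ total 3399
20–39: 4486 × 0.951 = 4266
40–59: 4278 × 0.939 = 4017
60–79: 5388 × 0.944 = 5086
80+: 6501 × 0.964 + 20087 × 0.548 = 6267 + 11008 = 17275
Net migration: 60–79 + 10 → 5096
Population now: 0–19=3399, 20–39=4266, 40–59=4017, 60–79=5096, 80+=17275
Total after period 4: 3399 + 4266 + 4017 + 5096 + 17275 = 34053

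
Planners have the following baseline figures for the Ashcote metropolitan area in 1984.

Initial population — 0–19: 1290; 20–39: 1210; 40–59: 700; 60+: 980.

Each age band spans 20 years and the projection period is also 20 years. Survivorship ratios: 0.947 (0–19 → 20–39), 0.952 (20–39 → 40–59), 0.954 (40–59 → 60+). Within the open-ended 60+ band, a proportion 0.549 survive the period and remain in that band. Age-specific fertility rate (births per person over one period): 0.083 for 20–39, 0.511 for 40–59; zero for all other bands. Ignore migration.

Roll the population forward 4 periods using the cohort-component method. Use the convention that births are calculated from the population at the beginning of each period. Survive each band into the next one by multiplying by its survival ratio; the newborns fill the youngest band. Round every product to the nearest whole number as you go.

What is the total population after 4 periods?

Call the bands 1 to 4, youngest first.
Period 1:
Births: 1210 × 0.083 = 100 ; 700 × 0.511 = 358 → total 458
Band 2: 1290 × 0.947 = 1222
Band 3: 1210 × 0.952 = 1152
Band 4: 700 × 0.954 + 980 × 0.549 = 668 + 538 = 1206
Population now: 0–19=458, 20–39=1222, 40–59=1152, 60+=1206
Period 2:
Births: 1222 × 0.083 = 101 ; 1152 × 0.511 = 589 → total 690
Band 2: 458 × 0.947 = 434
Band 3: 1222 × 0.952 = 1163
Band 4: 1152 × 0.954 + 1206 × 0.549 = 1099 + 662 = 1761
Population now: 0–19=690, 20–39=434, 40–59=1163, 60+=1761
Period 3:
Births: 434 × 0.083 = 36 ; 1163 × 0.511 = 594 → total 630
Band 2: 690 × 0.947 = 653
Band 3: 434 × 0.952 = 413
Band 4: 1163 × 0.954 + 1761 × 0.549 = 1110 + 967 = 2077
Population now: 0–19=630, 20–39=653, 40–59=413, 60+=2077
Period 4:
Births: 653 × 0.083 = 54 ; 413 × 0.511 = 211 → total 265
Band 2: 630 × 0.947 = 597
Band 3: 653 × 0.952 = 622
Band 4: 413 × 0.954 + 2077 × 0.549 = 394 + 1140 = 1534
Population now: 0–19=265, 20–39=597, 40–59=622, 60+=1534
Total after period 4: 265 + 597 + 622 + 1534 = 3018

3018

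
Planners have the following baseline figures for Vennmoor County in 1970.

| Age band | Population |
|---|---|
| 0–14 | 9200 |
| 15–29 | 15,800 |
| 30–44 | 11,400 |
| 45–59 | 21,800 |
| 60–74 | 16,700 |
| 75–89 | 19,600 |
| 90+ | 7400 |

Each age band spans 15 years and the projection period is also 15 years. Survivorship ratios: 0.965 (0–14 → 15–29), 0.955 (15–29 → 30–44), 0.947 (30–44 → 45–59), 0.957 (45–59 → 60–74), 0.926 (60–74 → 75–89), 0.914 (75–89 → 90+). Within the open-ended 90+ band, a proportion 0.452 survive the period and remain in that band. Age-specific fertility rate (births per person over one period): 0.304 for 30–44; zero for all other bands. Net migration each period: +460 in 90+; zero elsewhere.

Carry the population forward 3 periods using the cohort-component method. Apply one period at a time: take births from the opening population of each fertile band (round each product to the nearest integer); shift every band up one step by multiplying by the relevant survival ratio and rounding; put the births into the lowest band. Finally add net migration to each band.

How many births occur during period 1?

3466

Period 1:
Births: 11400 × 0.304 = 3466
15–29: 9200 × 0.965 = 8878
30–44: 15800 × 0.955 = 15089
45–59: 11400 × 0.947 = 10796
60–74: 21800 × 0.957 = 20863
75–89: 16700 × 0.926 = 15464
90+: 19600 × 0.914 + 7400 × 0.452 = 17914 + 3345 = 21259
Net migration: 90+ + 460 → 21719
→ [3466, 8878, 15089, 10796, 20863, 15464, 21719]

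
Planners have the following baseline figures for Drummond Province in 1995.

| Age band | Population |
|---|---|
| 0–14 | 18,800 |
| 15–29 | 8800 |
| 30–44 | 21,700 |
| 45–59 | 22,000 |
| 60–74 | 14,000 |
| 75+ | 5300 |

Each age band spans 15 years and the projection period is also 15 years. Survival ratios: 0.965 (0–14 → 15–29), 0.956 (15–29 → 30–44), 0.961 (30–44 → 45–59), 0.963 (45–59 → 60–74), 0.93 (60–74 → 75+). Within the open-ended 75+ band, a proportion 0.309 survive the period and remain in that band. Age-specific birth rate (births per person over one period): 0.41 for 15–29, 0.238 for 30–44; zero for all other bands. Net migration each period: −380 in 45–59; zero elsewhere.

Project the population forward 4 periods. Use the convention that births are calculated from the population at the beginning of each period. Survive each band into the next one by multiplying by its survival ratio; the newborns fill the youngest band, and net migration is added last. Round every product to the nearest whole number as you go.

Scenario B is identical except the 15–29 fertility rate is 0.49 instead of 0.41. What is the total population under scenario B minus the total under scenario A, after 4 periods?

4510

Numbering the bands 1..6 from youngest to oldest:
After projecting period 1:
Births: 8800 * 0.41 = 3608, 21700 * 0.238 = 5165 ⇒ total 8773
Band 2: 18800 * 0.965 = 18142
Band 3: 8800 * 0.956 = 8413
Band 4: 21700 * 0.961 = 20854
Band 5: 22000 * 0.963 = 21186
Band 6: 14000 * 0.93 + 5300 * 0.309 = 13020 + 1638 = 14658
Net migration: Band 4 − 380 → 20474
Population now: 0–14=8773, 15–29=18142, 30–44=8413, 45–59=20474, 60–74=21186, 75+=14658
After projecting period 2:
Births: 18142 * 0.41 = 7438, 8413 * 0.238 = 2002 ⇒ total 9440
Band 2: 8773 * 0.965 = 8466
Band 3: 18142 * 0.956 = 17344
Band 4: 8413 * 0.961 = 8085
Band 5: 20474 * 0.963 = 19716
Band 6: 21186 * 0.93 + 14658 * 0.309 = 19703 + 4529 = 24232
Net migration: Band 4 − 380 → 7705
Population now: 0–14=9440, 15–29=8466, 30–44=17344, 45–59=7705, 60–74=19716, 75+=24232
After projecting period 3:
Births: 8466 * 0.41 = 3471, 17344 * 0.238 = 4128 ⇒ total 7599
Band 2: 9440 * 0.965 = 9110
Band 3: 8466 * 0.956 = 8093
Band 4: 17344 * 0.961 = 16668
Band 5: 7705 * 0.963 = 7420
Band 6: 19716 * 0.93 + 24232 * 0.309 = 18336 + 7488 = 25824
Net migration: Band 4 − 380 → 16288
Population now: 0–14=7599, 15–29=9110, 30–44=8093, 45–59=16288, 60–74=7420, 75+=25824
After projecting period 4:
Births: 9110 * 0.41 = 3735, 8093 * 0.238 = 1926 ⇒ total 5661
Band 2: 7599 * 0.965 = 7333
Band 3: 9110 * 0.956 = 8709
Band 4: 8093 * 0.961 = 7777
Band 5: 16288 * 0.963 = 15685
Band 6: 7420 * 0.93 + 25824 * 0.309 = 6901 + 7980 = 14881
Net migration: Band 4 − 380 → 7397
Population now: 0–14=5661, 15–29=7333, 30–44=8709, 45–59=7397, 60–74=15685, 75+=14881
Scenario A total after 4 periods: 59666
Scenario B projection —
After projecting period 1:
Births: 8800 * 0.49 = 4312, 21700 * 0.238 = 5165 ⇒ total 9477
Band 2: 18800 * 0.965 = 18142
Band 3: 8800 * 0.956 = 8413
Band 4: 21700 * 0.961 = 20854
Band 5: 22000 * 0.963 = 21186
Band 6: 14000 * 0.93 + 5300 * 0.309 = 13020 + 1638 = 14658
Net migration: Band 4 − 380 → 20474
Population now: 0–14=9477, 15–29=18142, 30–44=8413, 45–59=20474, 60–74=21186, 75+=14658
After projecting period 2:
Births: 18142 * 0.49 = 8890, 8413 * 0.238 = 2002 ⇒ total 10892
Band 2: 9477 * 0.965 = 9145
Band 3: 18142 * 0.956 = 17344
Band 4: 8413 * 0.961 = 8085
Band 5: 20474 * 0.963 = 19716
Band 6: 21186 * 0.93 + 14658 * 0.309 = 19703 + 4529 = 24232
Net migration: Band 4 − 380 → 7705
Population now: 0–14=10892, 15–29=9145, 30–44=17344, 45–59=7705, 60–74=19716, 75+=24232
After projecting period 3:
Births: 9145 * 0.49 = 4481, 17344 * 0.238 = 4128 ⇒ total 8609
Band 2: 10892 * 0.965 = 10511
Band 3: 9145 * 0.956 = 8743
Band 4: 17344 * 0.961 = 16668
Band 5: 7705 * 0.963 = 7420
Band 6: 19716 * 0.93 + 24232 * 0.309 = 18336 + 7488 = 25824
Net migration: Band 4 − 380 → 16288
Population now: 0–14=8609, 15–29=10511, 30–44=8743, 45–59=16288, 60–74=7420, 75+=25824
After projecting period 4:
Births: 10511 * 0.49 = 5150, 8743 * 0.238 = 2081 ⇒ total 7231
Band 2: 8609 * 0.965 = 8308
Band 3: 10511 * 0.956 = 10049
Band 4: 8743 * 0.961 = 8402
Band 5: 16288 * 0.963 = 15685
Band 6: 7420 * 0.93 + 25824 * 0.309 = 6901 + 7980 = 14881
Net migration: Band 4 − 380 → 8022
Population now: 0–14=7231, 15–29=8308, 30–44=10049, 45–59=8022, 60–74=15685, 75+=14881
Scenario B total after 4 periods: 64176
Difference B − A = 64176 − 59666 = 4510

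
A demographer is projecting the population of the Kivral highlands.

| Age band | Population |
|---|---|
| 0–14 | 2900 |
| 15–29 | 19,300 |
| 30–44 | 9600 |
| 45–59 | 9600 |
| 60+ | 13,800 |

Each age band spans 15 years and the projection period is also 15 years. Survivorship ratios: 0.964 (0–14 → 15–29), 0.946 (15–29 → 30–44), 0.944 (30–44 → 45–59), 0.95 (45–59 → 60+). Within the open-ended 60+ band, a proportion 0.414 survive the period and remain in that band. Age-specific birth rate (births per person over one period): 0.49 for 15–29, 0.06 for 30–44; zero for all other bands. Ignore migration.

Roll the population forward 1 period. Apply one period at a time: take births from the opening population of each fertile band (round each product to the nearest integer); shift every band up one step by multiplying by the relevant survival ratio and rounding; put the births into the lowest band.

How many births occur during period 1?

10033

Period 1.
Births: 19300 × 0.49 = 9457  |  9600 × 0.06 = 576 ⇒ total 10033
15–29: 2900 × 0.964 = 2796
30–44: 19300 × 0.946 = 18258
45–59: 9600 × 0.944 = 9062
60+: 9600 × 0.95 + 13800 × 0.414 = 9120 + 5713 = 14833
Giving 10033 / 2796 / 18258 / 9062 / 14833.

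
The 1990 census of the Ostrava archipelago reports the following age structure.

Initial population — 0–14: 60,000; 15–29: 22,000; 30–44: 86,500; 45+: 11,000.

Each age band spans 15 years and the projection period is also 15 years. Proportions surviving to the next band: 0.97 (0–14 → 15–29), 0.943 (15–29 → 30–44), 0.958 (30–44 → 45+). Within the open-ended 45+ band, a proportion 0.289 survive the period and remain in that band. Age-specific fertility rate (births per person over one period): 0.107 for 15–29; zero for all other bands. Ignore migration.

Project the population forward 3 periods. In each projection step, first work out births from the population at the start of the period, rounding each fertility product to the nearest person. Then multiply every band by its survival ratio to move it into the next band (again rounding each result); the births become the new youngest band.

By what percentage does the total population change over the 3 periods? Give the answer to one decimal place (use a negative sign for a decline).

Let group 1 be 0–14 through group 4 = 45+.
Period 1:
Births: 22000 × 0.107 = 2354
Group 2: 60000 × 0.97 = 58200
Group 3: 22000 × 0.943 = 20746
Group 4: 86500 × 0.958 + 11000 × 0.289 = 82867 + 3179 = 86046
End of period: [2354, 58200, 20746, 86046]
Period 2:
Births: 58200 × 0.107 = 6227
Group 2: 2354 × 0.97 = 2283
Group 3: 58200 × 0.943 = 54883
Group 4: 20746 × 0.958 + 86046 × 0.289 = 19875 + 24867 = 44742
End of period: [6227, 2283, 54883, 44742]
Period 3:
Births: 2283 × 0.107 = 244
Group 2: 6227 × 0.97 = 6040
Group 3: 2283 × 0.943 = 2153
Group 4: 54883 × 0.958 + 44742 × 0.289 = 52578 + 12930 = 65508
End of period: [244, 6040, 2153, 65508]
Total: 179500 → 73945; change = -105555; percentage change = -58.8%

-58.8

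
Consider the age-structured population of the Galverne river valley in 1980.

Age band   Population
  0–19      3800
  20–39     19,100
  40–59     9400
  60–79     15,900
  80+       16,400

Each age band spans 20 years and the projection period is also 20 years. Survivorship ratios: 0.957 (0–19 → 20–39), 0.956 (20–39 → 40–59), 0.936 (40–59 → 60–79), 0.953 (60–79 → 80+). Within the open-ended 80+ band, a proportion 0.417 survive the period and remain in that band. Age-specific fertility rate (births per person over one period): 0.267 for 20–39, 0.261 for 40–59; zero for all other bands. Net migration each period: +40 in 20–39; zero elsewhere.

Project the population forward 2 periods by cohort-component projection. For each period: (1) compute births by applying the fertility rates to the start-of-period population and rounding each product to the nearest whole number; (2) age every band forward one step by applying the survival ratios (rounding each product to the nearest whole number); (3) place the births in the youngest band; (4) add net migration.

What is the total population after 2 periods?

51177

After projecting period 1:
Births: 19100 × 0.267 = 5100  |  9400 × 0.261 = 2453 → 7553
20–39: 3800 × 0.957 = 3637
40–59: 19100 × 0.956 = 18260
60–79: 9400 × 0.936 = 8798
80+: 15900 × 0.953 + 16400 × 0.417 = 15153 + 6839 = 21992
Net migration: 20–39 + 40 → 3677
→ [7553, 3677, 18260, 8798, 21992]
After projecting period 2:
Births: 3677 × 0.267 = 982  |  18260 × 0.261 = 4766 → 5748
20–39: 7553 × 0.957 = 7228
40–59: 3677 × 0.956 = 3515
60–79: 18260 × 0.936 = 17091
80+: 8798 × 0.953 + 21992 × 0.417 = 8384 + 9171 = 17555
Net migration: 20–39 + 40 → 7268
→ [5748, 7268, 3515, 17091, 17555]
Total after period 2: 5748 + 7268 + 3515 + 17091 + 17555 = 51177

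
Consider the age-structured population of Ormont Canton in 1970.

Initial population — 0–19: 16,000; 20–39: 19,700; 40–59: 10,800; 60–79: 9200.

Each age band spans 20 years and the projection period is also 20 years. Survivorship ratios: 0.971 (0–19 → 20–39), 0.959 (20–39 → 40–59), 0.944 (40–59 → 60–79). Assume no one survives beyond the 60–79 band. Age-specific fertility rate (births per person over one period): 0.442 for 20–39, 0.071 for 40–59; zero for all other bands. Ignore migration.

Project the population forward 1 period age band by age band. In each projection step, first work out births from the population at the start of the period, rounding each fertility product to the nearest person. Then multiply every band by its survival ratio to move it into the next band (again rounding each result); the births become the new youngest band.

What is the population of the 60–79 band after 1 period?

— Period 1 —
Births: 19700 × 0.442 = 8707 ; 10800 × 0.071 = 767 — total 9474
20–39: 16000 × 0.971 = 15536
40–59: 19700 × 0.959 = 18892
60–79: 10800 × 0.944 = 10195
Population now: 0–19=9474, 20–39=15536, 40–59=18892, 60–79=10195

10195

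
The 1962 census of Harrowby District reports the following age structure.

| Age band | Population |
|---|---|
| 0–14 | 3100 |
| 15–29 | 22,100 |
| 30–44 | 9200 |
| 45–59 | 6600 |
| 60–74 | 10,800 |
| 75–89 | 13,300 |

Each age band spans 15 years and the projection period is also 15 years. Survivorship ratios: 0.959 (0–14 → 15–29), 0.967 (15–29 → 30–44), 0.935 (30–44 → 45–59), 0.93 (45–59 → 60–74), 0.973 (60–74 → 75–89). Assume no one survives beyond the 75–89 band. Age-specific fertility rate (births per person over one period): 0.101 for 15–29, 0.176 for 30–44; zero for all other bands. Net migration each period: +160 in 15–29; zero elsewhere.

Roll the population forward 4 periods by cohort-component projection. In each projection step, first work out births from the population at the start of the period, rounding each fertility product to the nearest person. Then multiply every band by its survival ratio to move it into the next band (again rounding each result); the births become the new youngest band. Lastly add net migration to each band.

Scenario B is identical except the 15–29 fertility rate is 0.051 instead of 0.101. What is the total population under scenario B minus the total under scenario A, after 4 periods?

-1733

Numbering the bands 1..6 from youngest to oldest:
After projecting period 1:
Births: 22100 * 0.101 = 2232  |  9200 * 0.176 = 1619 — total 3851
Band 2: 3100 * 0.959 = 2973
Band 3: 22100 * 0.967 = 21371
Band 4: 9200 * 0.935 = 8602
Band 5: 6600 * 0.93 = 6138
Band 6: 10800 * 0.973 = 10508
Net migration: Band 2 + 160 → 3133
End of period: [3851, 3133, 21371, 8602, 6138, 10508]
After projecting period 2:
Births: 3133 * 0.101 = 316  |  21371 * 0.176 = 3761 — total 4077
Band 2: 3851 * 0.959 = 3693
Band 3: 3133 * 0.967 = 3030
Band 4: 21371 * 0.935 = 19982
Band 5: 8602 * 0.93 = 8000
Band 6: 6138 * 0.973 = 5972
Net migration: Band 2 + 160 → 3853
End of period: [4077, 3853, 3030, 19982, 8000, 5972]
After projecting period 3:
Births: 3853 * 0.101 = 389  |  3030 * 0.176 = 533 — total 922
Band 2: 4077 * 0.959 = 3910
Band 3: 3853 * 0.967 = 3726
Band 4: 3030 * 0.935 = 2833
Band 5: 19982 * 0.93 = 18583
Band 6: 8000 * 0.973 = 7784
Net migration: Band 2 + 160 → 4070
End of period: [922, 4070, 3726, 2833, 18583, 7784]
After projecting period 4:
Births: 4070 * 0.101 = 411  |  3726 * 0.176 = 656 — total 1067
Band 2: 922 * 0.959 = 884
Band 3: 4070 * 0.967 = 3936
Band 4: 3726 * 0.935 = 3484
Band 5: 2833 * 0.93 = 2635
Band 6: 18583 * 0.973 = 18081
Net migration: Band 2 + 160 → 1044
End of period: [1067, 1044, 3936, 3484, 2635, 18081]
Scenario A total after 4 periods: 30247
Scenario B projection —
After projecting period 1:
Births: 22100 * 0.051 = 1127  |  9200 * 0.176 = 1619 — total 2746
Band 2: 3100 * 0.959 = 2973
Band 3: 22100 * 0.967 = 21371
Band 4: 9200 * 0.935 = 8602
Band 5: 6600 * 0.93 = 6138
Band 6: 10800 * 0.973 = 10508
Net migration: Band 2 + 160 → 3133
End of period: [2746, 3133, 21371, 8602, 6138, 10508]
After projecting period 2:
Births: 3133 * 0.051 = 160  |  21371 * 0.176 = 3761 — total 3921
Band 2: 2746 * 0.959 = 2633
Band 3: 3133 * 0.967 = 3030
Band 4: 21371 * 0.935 = 19982
Band 5: 8602 * 0.93 = 8000
Band 6: 6138 * 0.973 = 5972
Net migration: Band 2 + 160 → 2793
End of period: [3921, 2793, 3030, 19982, 8000, 5972]
After projecting period 3:
Births: 2793 * 0.051 = 142  |  3030 * 0.176 = 533 — total 675
Band 2: 3921 * 0.959 = 3760
Band 3: 2793 * 0.967 = 2701
Band 4: 3030 * 0.935 = 2833
Band 5: 19982 * 0.93 = 18583
Band 6: 8000 * 0.973 = 7784
Net migration: Band 2 + 160 → 3920
End of period: [675, 3920, 2701, 2833, 18583, 7784]
After projecting period 4:
Births: 3920 * 0.051 = 200  |  2701 * 0.176 = 475 — total 675
Band 2: 675 * 0.959 = 647
Band 3: 3920 * 0.967 = 3791
Band 4: 2701 * 0.935 = 2525
Band 5: 2833 * 0.93 = 2635
Band 6: 18583 * 0.973 = 18081
Net migration: Band 2 + 160 → 807
End of period: [675, 807, 3791, 2525, 2635, 18081]
Scenario B total after 4 periods: 28514
Difference B − A = 28514 − 30247 = -1733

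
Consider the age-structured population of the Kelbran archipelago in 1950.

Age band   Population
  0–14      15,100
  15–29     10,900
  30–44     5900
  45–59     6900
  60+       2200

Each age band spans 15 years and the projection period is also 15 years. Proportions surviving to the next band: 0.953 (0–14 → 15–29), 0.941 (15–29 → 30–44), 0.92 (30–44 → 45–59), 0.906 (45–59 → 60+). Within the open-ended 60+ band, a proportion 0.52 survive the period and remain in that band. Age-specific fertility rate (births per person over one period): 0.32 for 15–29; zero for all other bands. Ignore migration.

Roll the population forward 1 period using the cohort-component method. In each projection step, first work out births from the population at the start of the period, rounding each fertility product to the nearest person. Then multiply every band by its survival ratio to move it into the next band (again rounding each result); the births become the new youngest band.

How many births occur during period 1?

Period 1:
Births: 10900 × 0.32 = 3488
15–29: 15100 × 0.953 = 14390
30–44: 10900 × 0.941 = 10257
45–59: 5900 × 0.92 = 5428
60+: 6900 × 0.906 + 2200 × 0.52 = 6251 + 1144 = 7395
→ [3488, 14390, 10257, 5428, 7395]

3488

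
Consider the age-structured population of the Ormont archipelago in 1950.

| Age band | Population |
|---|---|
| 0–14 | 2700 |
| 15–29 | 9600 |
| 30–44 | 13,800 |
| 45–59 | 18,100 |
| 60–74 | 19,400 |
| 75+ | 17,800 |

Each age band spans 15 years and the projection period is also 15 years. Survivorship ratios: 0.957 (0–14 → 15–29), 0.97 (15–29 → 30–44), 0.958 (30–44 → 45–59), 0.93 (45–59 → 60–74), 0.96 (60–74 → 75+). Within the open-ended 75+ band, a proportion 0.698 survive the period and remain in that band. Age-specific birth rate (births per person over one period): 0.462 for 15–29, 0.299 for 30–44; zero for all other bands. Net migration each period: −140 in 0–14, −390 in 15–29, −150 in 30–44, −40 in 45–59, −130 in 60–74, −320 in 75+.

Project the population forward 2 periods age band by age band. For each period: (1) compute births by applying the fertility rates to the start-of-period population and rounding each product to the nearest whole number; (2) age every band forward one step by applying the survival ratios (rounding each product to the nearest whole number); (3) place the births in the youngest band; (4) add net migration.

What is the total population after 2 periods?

Call the groups 1 to 6, youngest first.
Period 1:
Births: 9600 * 0.462 = 4435 ; 13800 * 0.299 = 4126 → 8561
Group 2: 2700 * 0.957 = 2584
Group 3: 9600 * 0.97 = 9312
Group 4: 13800 * 0.958 = 13220
Group 5: 18100 * 0.93 = 16833
Group 6: 19400 * 0.96 + 17800 * 0.698 = 18624 + 12424 = 31048
Net migration: Group 1 − 140 → 8421; Group 2 − 390 → 2194; Group 3 − 150 → 9162; Group 4 − 40 → 13180; Group 5 − 130 → 16703; Group 6 − 320 → 30728
End of period: [8421, 2194, 9162, 13180, 16703, 30728]
Period 2:
Births: 2194 * 0.462 = 1014 ; 9162 * 0.299 = 2739 → 3753
Group 2: 8421 * 0.957 = 8059
Group 3: 2194 * 0.97 = 2128
Group 4: 9162 * 0.958 = 8777
Group 5: 13180 * 0.93 = 12257
Group 6: 16703 * 0.96 + 30728 * 0.698 = 16035 + 21448 = 37483
Net migration: Group 1 − 140 → 3613; Group 2 − 390 → 7669; Group 3 − 150 → 1978; Group 4 − 40 → 8737; Group 5 − 130 → 12127; Group 6 − 320 → 37163
End of period: [3613, 7669, 1978, 8737, 12127, 37163]
Total after period 2: 3613 + 7669 + 1978 + 8737 + 12127 + 37163 = 71287

71287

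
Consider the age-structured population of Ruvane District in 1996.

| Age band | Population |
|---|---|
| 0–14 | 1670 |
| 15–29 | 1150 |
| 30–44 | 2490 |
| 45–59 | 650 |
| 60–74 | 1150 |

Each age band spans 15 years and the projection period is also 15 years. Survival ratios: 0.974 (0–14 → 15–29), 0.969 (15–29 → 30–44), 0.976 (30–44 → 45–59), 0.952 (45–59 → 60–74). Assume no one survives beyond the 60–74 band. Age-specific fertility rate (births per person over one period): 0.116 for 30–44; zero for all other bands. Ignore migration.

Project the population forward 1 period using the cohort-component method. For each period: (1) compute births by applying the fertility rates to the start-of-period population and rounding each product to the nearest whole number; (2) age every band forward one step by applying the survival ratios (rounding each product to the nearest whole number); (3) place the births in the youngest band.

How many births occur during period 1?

Let band 1 be 0–14 through band 5 = 60–74.
[period 1]
Births: 2490 × 0.116 = 289
Band 2: 1670 × 0.974 = 1627
Band 3: 1150 × 0.969 = 1114
Band 4: 2490 × 0.976 = 2430
Band 5: 650 × 0.952 = 619
→ [289, 1627, 1114, 2430, 619]

289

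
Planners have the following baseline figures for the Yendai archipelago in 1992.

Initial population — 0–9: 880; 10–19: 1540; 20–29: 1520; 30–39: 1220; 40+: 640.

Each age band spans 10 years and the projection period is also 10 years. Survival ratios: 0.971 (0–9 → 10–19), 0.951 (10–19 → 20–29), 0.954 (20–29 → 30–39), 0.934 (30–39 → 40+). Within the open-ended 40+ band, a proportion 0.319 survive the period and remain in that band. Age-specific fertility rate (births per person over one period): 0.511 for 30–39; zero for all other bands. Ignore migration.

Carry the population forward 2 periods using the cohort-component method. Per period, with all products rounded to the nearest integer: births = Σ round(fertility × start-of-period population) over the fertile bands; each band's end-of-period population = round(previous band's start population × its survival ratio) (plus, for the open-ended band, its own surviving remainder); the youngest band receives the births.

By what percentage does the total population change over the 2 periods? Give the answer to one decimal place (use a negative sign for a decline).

Call the groups 1 to 5, youngest first.
After projecting period 1:
Births: 1220 × 0.511 = 623
Group 2: 880 × 0.971 = 854
Group 3: 1540 × 0.951 = 1465
Group 4: 1520 × 0.954 = 1450
Group 5: 1220 × 0.934 + 640 × 0.319 = 1139 + 204 = 1343
End of period: [623, 854, 1465, 1450, 1343]
After projecting period 2:
Births: 1450 × 0.511 = 741
Group 2: 623 × 0.971 = 605
Group 3: 854 × 0.951 = 812
Group 4: 1465 × 0.954 = 1398
Group 5: 1450 × 0.934 + 1343 × 0.319 = 1354 + 428 = 1782
End of period: [741, 605, 812, 1398, 1782]
Total: 5800 → 5338; change = -462; percentage change = -8.0%

-8.0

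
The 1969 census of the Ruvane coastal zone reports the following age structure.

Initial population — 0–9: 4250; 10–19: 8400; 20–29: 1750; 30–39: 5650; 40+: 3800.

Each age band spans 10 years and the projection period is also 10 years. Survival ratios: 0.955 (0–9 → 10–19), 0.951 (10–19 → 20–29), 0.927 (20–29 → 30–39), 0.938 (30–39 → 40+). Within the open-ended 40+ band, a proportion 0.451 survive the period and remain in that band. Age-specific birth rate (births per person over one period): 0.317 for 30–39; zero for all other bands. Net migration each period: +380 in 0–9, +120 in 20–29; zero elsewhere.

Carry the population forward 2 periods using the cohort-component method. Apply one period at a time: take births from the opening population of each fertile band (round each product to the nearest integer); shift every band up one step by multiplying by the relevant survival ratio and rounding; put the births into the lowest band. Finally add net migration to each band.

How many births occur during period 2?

514

Period 1.
Births: 5650 * 0.317 = 1791
10–19: 4250 * 0.955 = 4059
20–29: 8400 * 0.951 = 7988
30–39: 1750 * 0.927 = 1622
40+: 5650 * 0.938 + 3800 * 0.451 = 5300 + 1714 = 7014
Net migration: 0–9 + 380 → 2171; 20–29 + 120 → 8108
End of period: [2171, 4059, 8108, 1622, 7014]
Period 2.
Births: 1622 * 0.317 = 514
10–19: 2171 * 0.955 = 2073
20–29: 4059 * 0.951 = 3860
30–39: 8108 * 0.927 = 7516
40+: 1622 * 0.938 + 7014 * 0.451 = 1521 + 3163 = 4684
Net migration: 0–9 + 380 → 894; 20–29 + 120 → 3980
End of period: [894, 2073, 3980, 7516, 4684]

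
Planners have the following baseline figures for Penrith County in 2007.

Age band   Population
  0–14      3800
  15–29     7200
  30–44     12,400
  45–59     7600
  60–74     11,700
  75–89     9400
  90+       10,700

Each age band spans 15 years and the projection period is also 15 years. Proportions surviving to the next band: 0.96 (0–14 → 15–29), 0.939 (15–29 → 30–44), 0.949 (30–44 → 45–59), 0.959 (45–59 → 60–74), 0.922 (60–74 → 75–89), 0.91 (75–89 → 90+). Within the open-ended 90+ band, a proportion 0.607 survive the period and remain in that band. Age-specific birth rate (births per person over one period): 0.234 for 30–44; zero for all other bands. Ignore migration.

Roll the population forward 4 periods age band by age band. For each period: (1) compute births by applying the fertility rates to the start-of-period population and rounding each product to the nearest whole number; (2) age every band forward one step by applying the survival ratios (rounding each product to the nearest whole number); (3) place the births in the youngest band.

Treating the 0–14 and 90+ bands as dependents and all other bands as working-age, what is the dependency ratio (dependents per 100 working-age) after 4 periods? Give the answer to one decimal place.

Numbering the bands 1..7 from youngest to oldest:
— Period 1 —
Births: 12400 × 0.234 = 2902
Band 2: 3800 × 0.96 = 3648
Band 3: 7200 × 0.939 = 6761
Band 4: 12400 × 0.949 = 11768
Band 5: 7600 × 0.959 = 7288
Band 6: 11700 × 0.922 = 10787
Band 7: 9400 × 0.91 + 10700 × 0.607 = 8554 + 6495 = 15049
Giving 2902 / 3648 / 6761 / 11768 / 7288 / 10787 / 15049.
— Period 2 —
Births: 6761 × 0.234 = 1582
Band 2: 2902 × 0.96 = 2786
Band 3: 3648 × 0.939 = 3425
Band 4: 6761 × 0.949 = 6416
Band 5: 11768 × 0.959 = 11286
Band 6: 7288 × 0.922 = 6720
Band 7: 10787 × 0.91 + 15049 × 0.607 = 9816 + 9135 = 18951
Giving 1582 / 2786 / 3425 / 6416 / 11286 / 6720 / 18951.
— Period 3 —
Births: 3425 × 0.234 = 801
Band 2: 1582 × 0.96 = 1519
Band 3: 2786 × 0.939 = 2616
Band 4: 3425 × 0.949 = 3250
Band 5: 6416 × 0.959 = 6153
Band 6: 11286 × 0.922 = 10406
Band 7: 6720 × 0.91 + 18951 × 0.607 = 6115 + 11503 = 17618
Giving 801 / 1519 / 2616 / 3250 / 6153 / 10406 / 17618.
— Period 4 —
Births: 2616 × 0.234 = 612
Band 2: 801 × 0.96 = 769
Band 3: 1519 × 0.939 = 1426
Band 4: 2616 × 0.949 = 2483
Band 5: 3250 × 0.959 = 3117
Band 6: 6153 × 0.922 = 5673
Band 7: 10406 × 0.91 + 17618 × 0.607 = 9469 + 10694 = 20163
Giving 612 / 769 / 1426 / 2483 / 3117 / 5673 / 20163.
Dependents (band 0–14 + band 90+) = 612 + 20163 = 20775; working-age = 13468; ratio = 20775/13468 × 100 = 154.3

154.3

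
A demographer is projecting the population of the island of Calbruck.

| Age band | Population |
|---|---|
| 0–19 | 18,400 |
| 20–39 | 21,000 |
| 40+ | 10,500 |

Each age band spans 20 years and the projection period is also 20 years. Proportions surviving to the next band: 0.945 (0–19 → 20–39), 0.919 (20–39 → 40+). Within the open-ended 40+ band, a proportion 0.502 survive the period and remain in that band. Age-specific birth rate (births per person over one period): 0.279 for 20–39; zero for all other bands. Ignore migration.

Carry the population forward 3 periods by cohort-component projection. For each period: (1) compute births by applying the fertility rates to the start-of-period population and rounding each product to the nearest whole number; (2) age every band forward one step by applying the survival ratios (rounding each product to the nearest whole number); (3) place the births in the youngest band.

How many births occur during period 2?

Period 1.
Births: 21000 * 0.279 = 5859
20–39: 18400 * 0.945 = 17388
40+: 21000 * 0.919 + 10500 * 0.502 = 19299 + 5271 = 24570
Population now: 0–19=5859, 20–39=17388, 40+=24570
Period 2.
Births: 17388 * 0.279 = 4851
20–39: 5859 * 0.945 = 5537
40+: 17388 * 0.919 + 24570 * 0.502 = 15980 + 12334 = 28314
Population now: 0–19=4851, 20–39=5537, 40+=28314

4851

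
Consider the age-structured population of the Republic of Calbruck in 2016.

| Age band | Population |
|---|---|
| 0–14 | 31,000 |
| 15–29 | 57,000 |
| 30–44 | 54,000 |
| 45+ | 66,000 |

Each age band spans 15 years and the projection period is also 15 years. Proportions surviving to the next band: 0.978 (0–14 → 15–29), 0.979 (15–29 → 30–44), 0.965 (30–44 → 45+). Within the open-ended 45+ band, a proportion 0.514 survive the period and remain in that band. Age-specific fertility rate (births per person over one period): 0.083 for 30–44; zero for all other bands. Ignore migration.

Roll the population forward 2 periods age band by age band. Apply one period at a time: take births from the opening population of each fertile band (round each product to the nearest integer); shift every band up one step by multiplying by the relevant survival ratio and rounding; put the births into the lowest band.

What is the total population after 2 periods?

136767

(Groups numbered youngest = 1 to oldest = 4.)
Period 1:
Births: 54000 × 0.083 = 4482
Group 2: 31000 × 0.978 = 30318
Group 3: 57000 × 0.979 = 55803
Group 4: 54000 × 0.965 + 66000 × 0.514 = 52110 + 33924 = 86034
End of period: [4482, 30318, 55803, 86034]
Period 2:
Births: 55803 × 0.083 = 4632
Group 2: 4482 × 0.978 = 4383
Group 3: 30318 × 0.979 = 29681
Group 4: 55803 × 0.965 + 86034 × 0.514 = 53850 + 44221 = 98071
End of period: [4632, 4383, 29681, 98071]
Total after period 2: 4632 + 4383 + 29681 + 98071 = 136767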